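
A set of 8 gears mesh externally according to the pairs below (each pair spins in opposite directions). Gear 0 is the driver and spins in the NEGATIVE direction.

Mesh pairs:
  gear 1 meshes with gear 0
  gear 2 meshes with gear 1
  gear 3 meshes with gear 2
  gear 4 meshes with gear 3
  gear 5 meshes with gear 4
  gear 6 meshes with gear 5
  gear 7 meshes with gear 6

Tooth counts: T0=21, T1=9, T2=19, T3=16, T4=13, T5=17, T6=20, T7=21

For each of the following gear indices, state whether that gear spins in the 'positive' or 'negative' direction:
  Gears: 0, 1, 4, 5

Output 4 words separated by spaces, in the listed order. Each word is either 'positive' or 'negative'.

Gear 0 (driver): negative (depth 0)
  gear 1: meshes with gear 0 -> depth 1 -> positive (opposite of gear 0)
  gear 2: meshes with gear 1 -> depth 2 -> negative (opposite of gear 1)
  gear 3: meshes with gear 2 -> depth 3 -> positive (opposite of gear 2)
  gear 4: meshes with gear 3 -> depth 4 -> negative (opposite of gear 3)
  gear 5: meshes with gear 4 -> depth 5 -> positive (opposite of gear 4)
  gear 6: meshes with gear 5 -> depth 6 -> negative (opposite of gear 5)
  gear 7: meshes with gear 6 -> depth 7 -> positive (opposite of gear 6)
Queried indices 0, 1, 4, 5 -> negative, positive, negative, positive

Answer: negative positive negative positive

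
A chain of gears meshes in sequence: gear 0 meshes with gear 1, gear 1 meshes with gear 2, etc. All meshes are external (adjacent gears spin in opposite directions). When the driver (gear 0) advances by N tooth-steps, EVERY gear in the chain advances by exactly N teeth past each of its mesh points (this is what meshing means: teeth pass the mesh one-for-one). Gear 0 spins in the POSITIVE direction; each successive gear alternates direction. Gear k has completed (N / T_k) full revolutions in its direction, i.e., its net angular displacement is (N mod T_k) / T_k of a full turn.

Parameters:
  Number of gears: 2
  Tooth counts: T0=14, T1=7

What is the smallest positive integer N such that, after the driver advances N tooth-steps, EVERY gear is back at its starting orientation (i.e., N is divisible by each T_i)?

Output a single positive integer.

Gear k returns to start when N is a multiple of T_k.
All gears at start simultaneously when N is a common multiple of [14, 7]; the smallest such N is lcm(14, 7).
Start: lcm = T0 = 14
Fold in T1=7: gcd(14, 7) = 7; lcm(14, 7) = 14 * 7 / 7 = 98 / 7 = 14
Full cycle length = 14

Answer: 14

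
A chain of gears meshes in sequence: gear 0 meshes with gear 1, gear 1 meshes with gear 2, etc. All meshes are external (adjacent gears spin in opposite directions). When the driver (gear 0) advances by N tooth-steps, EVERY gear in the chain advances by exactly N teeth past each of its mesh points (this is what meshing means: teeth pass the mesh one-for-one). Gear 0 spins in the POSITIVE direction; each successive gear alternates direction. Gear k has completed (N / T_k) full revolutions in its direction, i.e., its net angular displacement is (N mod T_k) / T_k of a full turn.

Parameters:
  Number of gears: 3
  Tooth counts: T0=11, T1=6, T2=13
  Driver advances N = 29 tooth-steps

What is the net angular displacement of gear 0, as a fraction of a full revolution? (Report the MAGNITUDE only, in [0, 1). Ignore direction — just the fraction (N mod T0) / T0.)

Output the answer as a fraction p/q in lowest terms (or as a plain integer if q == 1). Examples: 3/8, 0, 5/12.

Answer: 7/11

Derivation:
Chain of 3 gears, tooth counts: [11, 6, 13]
  gear 0: T0=11, direction=positive, advance = 29 mod 11 = 7 teeth = 7/11 turn
  gear 1: T1=6, direction=negative, advance = 29 mod 6 = 5 teeth = 5/6 turn
  gear 2: T2=13, direction=positive, advance = 29 mod 13 = 3 teeth = 3/13 turn
Gear 0: 29 mod 11 = 7
Fraction = 7 / 11 = 7/11 (gcd(7,11)=1) = 7/11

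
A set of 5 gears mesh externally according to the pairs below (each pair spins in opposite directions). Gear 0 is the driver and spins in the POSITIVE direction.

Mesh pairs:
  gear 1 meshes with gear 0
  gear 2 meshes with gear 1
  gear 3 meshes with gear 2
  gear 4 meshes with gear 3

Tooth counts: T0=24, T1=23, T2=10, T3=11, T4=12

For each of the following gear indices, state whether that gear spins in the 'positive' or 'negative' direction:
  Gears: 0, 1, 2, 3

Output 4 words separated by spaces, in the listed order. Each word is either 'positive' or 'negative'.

Gear 0 (driver): positive (depth 0)
  gear 1: meshes with gear 0 -> depth 1 -> negative (opposite of gear 0)
  gear 2: meshes with gear 1 -> depth 2 -> positive (opposite of gear 1)
  gear 3: meshes with gear 2 -> depth 3 -> negative (opposite of gear 2)
  gear 4: meshes with gear 3 -> depth 4 -> positive (opposite of gear 3)
Queried indices 0, 1, 2, 3 -> positive, negative, positive, negative

Answer: positive negative positive negative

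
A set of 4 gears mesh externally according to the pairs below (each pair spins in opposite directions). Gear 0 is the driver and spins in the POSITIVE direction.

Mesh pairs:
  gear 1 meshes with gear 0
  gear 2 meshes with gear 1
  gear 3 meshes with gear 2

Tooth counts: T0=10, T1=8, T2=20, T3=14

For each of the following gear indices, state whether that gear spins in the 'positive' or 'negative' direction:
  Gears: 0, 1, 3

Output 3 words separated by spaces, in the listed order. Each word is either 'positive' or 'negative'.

Gear 0 (driver): positive (depth 0)
  gear 1: meshes with gear 0 -> depth 1 -> negative (opposite of gear 0)
  gear 2: meshes with gear 1 -> depth 2 -> positive (opposite of gear 1)
  gear 3: meshes with gear 2 -> depth 3 -> negative (opposite of gear 2)
Queried indices 0, 1, 3 -> positive, negative, negative

Answer: positive negative negative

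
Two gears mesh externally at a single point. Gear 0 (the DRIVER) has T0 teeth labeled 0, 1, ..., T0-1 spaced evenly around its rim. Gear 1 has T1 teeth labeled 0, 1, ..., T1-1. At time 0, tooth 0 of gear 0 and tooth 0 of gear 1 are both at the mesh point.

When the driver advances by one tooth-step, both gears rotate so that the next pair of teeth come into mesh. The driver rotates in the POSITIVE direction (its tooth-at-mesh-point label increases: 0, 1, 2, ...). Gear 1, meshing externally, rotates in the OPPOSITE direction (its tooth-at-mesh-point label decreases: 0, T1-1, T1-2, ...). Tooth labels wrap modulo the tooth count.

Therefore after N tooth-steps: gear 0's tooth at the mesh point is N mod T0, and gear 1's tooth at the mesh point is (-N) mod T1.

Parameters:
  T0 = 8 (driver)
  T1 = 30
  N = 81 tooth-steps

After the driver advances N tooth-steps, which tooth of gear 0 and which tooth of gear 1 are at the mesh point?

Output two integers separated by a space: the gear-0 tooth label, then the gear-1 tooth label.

Gear 0 (driver, T0=8): tooth at mesh = N mod T0
  81 = 10 * 8 + 1, so 81 mod 8 = 1
  gear 0 tooth = 1
Gear 1 (driven, T1=30): tooth at mesh = (-N) mod T1
  81 = 2 * 30 + 21, so 81 mod 30 = 21
  (-81) mod 30 = (-21) mod 30 = 30 - 21 = 9
Mesh after 81 steps: gear-0 tooth 1 meets gear-1 tooth 9

Answer: 1 9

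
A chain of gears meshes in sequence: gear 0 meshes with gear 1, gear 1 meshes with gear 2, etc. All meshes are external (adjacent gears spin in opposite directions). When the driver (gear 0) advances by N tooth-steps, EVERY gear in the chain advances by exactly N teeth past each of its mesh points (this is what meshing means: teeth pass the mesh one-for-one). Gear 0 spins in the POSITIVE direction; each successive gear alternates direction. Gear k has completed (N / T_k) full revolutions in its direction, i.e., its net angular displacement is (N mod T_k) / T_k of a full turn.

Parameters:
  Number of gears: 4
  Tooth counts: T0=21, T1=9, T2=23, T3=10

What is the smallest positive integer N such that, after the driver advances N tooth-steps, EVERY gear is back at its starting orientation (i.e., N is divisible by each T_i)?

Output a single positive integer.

Answer: 14490

Derivation:
Gear k returns to start when N is a multiple of T_k.
All gears at start simultaneously when N is a common multiple of [21, 9, 23, 10]; the smallest such N is lcm(21, 9, 23, 10).
Start: lcm = T0 = 21
Fold in T1=9: gcd(21, 9) = 3; lcm(21, 9) = 21 * 9 / 3 = 189 / 3 = 63
Fold in T2=23: gcd(63, 23) = 1; lcm(63, 23) = 63 * 23 / 1 = 1449 / 1 = 1449
Fold in T3=10: gcd(1449, 10) = 1; lcm(1449, 10) = 1449 * 10 / 1 = 14490 / 1 = 14490
Full cycle length = 14490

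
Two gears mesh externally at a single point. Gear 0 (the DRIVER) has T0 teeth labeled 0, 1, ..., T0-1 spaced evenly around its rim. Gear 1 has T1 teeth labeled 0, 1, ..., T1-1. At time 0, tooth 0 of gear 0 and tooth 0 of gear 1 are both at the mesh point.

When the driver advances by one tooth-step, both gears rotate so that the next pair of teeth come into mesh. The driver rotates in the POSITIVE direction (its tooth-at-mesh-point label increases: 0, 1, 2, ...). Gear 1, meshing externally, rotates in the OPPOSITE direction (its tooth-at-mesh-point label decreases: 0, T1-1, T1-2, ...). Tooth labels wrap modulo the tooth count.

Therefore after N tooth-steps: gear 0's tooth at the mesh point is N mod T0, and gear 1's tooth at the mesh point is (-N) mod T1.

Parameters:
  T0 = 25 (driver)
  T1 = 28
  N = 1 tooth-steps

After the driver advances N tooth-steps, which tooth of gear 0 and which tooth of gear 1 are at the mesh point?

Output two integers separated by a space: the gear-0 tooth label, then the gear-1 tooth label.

Gear 0 (driver, T0=25): tooth at mesh = N mod T0
  1 = 0 * 25 + 1, so 1 mod 25 = 1
  gear 0 tooth = 1
Gear 1 (driven, T1=28): tooth at mesh = (-N) mod T1
  1 = 0 * 28 + 1, so 1 mod 28 = 1
  (-1) mod 28 = (-1) mod 28 = 28 - 1 = 27
Mesh after 1 steps: gear-0 tooth 1 meets gear-1 tooth 27

Answer: 1 27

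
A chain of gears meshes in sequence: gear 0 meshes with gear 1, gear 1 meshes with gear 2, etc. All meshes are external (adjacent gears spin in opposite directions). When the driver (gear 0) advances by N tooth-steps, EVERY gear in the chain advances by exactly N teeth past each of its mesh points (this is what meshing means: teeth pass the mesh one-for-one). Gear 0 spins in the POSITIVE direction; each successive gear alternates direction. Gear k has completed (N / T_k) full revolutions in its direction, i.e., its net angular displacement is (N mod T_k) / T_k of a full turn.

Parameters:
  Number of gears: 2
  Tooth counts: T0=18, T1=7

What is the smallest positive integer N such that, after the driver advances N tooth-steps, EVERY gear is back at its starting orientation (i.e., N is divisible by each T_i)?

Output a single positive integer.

Gear k returns to start when N is a multiple of T_k.
All gears at start simultaneously when N is a common multiple of [18, 7]; the smallest such N is lcm(18, 7).
Start: lcm = T0 = 18
Fold in T1=7: gcd(18, 7) = 1; lcm(18, 7) = 18 * 7 / 1 = 126 / 1 = 126
Full cycle length = 126

Answer: 126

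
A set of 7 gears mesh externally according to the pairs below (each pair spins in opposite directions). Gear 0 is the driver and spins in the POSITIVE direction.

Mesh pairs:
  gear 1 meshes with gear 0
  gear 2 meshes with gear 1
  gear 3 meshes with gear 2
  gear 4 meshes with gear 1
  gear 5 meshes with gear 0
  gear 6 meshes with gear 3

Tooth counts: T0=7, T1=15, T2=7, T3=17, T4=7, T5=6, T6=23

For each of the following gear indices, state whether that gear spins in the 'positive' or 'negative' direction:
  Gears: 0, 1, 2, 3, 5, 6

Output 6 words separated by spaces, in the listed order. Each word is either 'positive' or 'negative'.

Gear 0 (driver): positive (depth 0)
  gear 1: meshes with gear 0 -> depth 1 -> negative (opposite of gear 0)
  gear 2: meshes with gear 1 -> depth 2 -> positive (opposite of gear 1)
  gear 3: meshes with gear 2 -> depth 3 -> negative (opposite of gear 2)
  gear 4: meshes with gear 1 -> depth 2 -> positive (opposite of gear 1)
  gear 5: meshes with gear 0 -> depth 1 -> negative (opposite of gear 0)
  gear 6: meshes with gear 3 -> depth 4 -> positive (opposite of gear 3)
Queried indices 0, 1, 2, 3, 5, 6 -> positive, negative, positive, negative, negative, positive

Answer: positive negative positive negative negative positive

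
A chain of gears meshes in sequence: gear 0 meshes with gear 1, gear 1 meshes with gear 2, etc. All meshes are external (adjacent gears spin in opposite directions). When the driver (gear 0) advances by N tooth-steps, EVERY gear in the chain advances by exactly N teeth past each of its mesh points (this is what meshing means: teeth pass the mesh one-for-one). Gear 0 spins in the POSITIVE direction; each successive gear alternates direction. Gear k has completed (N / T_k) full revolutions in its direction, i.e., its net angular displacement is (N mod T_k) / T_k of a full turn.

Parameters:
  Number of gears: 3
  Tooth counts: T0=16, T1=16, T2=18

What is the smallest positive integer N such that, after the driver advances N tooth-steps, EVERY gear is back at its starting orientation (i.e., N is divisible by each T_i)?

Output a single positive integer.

Gear k returns to start when N is a multiple of T_k.
All gears at start simultaneously when N is a common multiple of [16, 16, 18]; the smallest such N is lcm(16, 16, 18).
Start: lcm = T0 = 16
Fold in T1=16: gcd(16, 16) = 16; lcm(16, 16) = 16 * 16 / 16 = 256 / 16 = 16
Fold in T2=18: gcd(16, 18) = 2; lcm(16, 18) = 16 * 18 / 2 = 288 / 2 = 144
Full cycle length = 144

Answer: 144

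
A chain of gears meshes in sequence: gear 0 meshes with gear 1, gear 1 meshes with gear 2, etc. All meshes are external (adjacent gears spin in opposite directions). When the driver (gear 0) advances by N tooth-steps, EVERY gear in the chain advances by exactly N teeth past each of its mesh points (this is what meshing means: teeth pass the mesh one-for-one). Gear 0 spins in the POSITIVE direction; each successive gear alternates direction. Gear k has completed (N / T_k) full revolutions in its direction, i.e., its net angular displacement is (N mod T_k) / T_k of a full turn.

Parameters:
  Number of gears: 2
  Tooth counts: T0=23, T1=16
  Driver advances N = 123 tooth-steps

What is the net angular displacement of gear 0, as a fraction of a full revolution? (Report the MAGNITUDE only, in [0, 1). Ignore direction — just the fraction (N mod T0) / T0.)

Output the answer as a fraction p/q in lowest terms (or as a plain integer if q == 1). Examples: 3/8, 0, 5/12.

Chain of 2 gears, tooth counts: [23, 16]
  gear 0: T0=23, direction=positive, advance = 123 mod 23 = 8 teeth = 8/23 turn
  gear 1: T1=16, direction=negative, advance = 123 mod 16 = 11 teeth = 11/16 turn
Gear 0: 123 mod 23 = 8
Fraction = 8 / 23 = 8/23 (gcd(8,23)=1) = 8/23

Answer: 8/23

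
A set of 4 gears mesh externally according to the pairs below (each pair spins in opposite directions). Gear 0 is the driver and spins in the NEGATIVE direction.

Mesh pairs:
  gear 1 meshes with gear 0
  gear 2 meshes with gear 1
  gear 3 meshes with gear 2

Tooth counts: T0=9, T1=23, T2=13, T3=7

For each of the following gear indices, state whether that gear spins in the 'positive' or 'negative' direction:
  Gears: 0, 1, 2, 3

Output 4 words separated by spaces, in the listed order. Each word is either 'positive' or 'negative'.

Gear 0 (driver): negative (depth 0)
  gear 1: meshes with gear 0 -> depth 1 -> positive (opposite of gear 0)
  gear 2: meshes with gear 1 -> depth 2 -> negative (opposite of gear 1)
  gear 3: meshes with gear 2 -> depth 3 -> positive (opposite of gear 2)
Queried indices 0, 1, 2, 3 -> negative, positive, negative, positive

Answer: negative positive negative positive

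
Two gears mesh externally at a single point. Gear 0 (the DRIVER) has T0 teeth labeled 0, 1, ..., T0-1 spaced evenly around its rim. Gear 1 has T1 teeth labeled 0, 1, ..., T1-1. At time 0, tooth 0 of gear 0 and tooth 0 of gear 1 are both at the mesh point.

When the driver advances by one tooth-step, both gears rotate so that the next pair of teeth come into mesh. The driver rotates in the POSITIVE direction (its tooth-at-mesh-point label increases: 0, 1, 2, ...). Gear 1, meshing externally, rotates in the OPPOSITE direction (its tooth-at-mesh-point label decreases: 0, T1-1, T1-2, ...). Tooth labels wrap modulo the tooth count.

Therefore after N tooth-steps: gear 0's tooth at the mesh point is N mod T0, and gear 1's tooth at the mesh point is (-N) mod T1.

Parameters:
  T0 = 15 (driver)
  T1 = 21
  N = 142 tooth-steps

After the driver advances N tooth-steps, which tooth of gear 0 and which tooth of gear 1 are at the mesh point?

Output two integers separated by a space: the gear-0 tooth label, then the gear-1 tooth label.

Answer: 7 5

Derivation:
Gear 0 (driver, T0=15): tooth at mesh = N mod T0
  142 = 9 * 15 + 7, so 142 mod 15 = 7
  gear 0 tooth = 7
Gear 1 (driven, T1=21): tooth at mesh = (-N) mod T1
  142 = 6 * 21 + 16, so 142 mod 21 = 16
  (-142) mod 21 = (-16) mod 21 = 21 - 16 = 5
Mesh after 142 steps: gear-0 tooth 7 meets gear-1 tooth 5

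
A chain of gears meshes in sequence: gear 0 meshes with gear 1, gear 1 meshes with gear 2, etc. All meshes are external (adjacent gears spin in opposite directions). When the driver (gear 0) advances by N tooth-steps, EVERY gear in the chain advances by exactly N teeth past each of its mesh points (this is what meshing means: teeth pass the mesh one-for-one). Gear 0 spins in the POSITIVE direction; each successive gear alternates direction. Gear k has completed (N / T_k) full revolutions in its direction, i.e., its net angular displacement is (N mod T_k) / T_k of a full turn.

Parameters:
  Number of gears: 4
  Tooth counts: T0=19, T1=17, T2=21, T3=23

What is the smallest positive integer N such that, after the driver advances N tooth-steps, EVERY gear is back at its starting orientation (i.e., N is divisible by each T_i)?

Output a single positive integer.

Answer: 156009

Derivation:
Gear k returns to start when N is a multiple of T_k.
All gears at start simultaneously when N is a common multiple of [19, 17, 21, 23]; the smallest such N is lcm(19, 17, 21, 23).
Start: lcm = T0 = 19
Fold in T1=17: gcd(19, 17) = 1; lcm(19, 17) = 19 * 17 / 1 = 323 / 1 = 323
Fold in T2=21: gcd(323, 21) = 1; lcm(323, 21) = 323 * 21 / 1 = 6783 / 1 = 6783
Fold in T3=23: gcd(6783, 23) = 1; lcm(6783, 23) = 6783 * 23 / 1 = 156009 / 1 = 156009
Full cycle length = 156009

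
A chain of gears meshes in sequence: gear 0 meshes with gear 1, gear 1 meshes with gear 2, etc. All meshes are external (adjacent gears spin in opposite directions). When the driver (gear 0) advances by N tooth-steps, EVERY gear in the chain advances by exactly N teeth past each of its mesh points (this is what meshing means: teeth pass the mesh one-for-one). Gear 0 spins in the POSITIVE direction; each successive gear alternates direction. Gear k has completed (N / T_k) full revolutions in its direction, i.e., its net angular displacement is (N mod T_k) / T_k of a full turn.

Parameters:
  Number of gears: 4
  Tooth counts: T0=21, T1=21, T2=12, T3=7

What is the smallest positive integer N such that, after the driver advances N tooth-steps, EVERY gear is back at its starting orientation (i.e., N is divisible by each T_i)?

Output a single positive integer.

Answer: 84

Derivation:
Gear k returns to start when N is a multiple of T_k.
All gears at start simultaneously when N is a common multiple of [21, 21, 12, 7]; the smallest such N is lcm(21, 21, 12, 7).
Start: lcm = T0 = 21
Fold in T1=21: gcd(21, 21) = 21; lcm(21, 21) = 21 * 21 / 21 = 441 / 21 = 21
Fold in T2=12: gcd(21, 12) = 3; lcm(21, 12) = 21 * 12 / 3 = 252 / 3 = 84
Fold in T3=7: gcd(84, 7) = 7; lcm(84, 7) = 84 * 7 / 7 = 588 / 7 = 84
Full cycle length = 84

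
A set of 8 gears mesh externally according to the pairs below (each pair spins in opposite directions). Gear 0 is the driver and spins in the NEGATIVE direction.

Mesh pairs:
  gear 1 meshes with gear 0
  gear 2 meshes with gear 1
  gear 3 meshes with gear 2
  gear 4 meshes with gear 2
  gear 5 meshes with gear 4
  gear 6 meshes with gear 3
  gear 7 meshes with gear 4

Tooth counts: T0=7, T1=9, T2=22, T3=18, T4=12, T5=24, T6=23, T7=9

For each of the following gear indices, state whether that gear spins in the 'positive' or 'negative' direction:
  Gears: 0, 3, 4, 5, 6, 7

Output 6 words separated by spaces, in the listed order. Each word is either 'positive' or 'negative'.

Answer: negative positive positive negative negative negative

Derivation:
Gear 0 (driver): negative (depth 0)
  gear 1: meshes with gear 0 -> depth 1 -> positive (opposite of gear 0)
  gear 2: meshes with gear 1 -> depth 2 -> negative (opposite of gear 1)
  gear 3: meshes with gear 2 -> depth 3 -> positive (opposite of gear 2)
  gear 4: meshes with gear 2 -> depth 3 -> positive (opposite of gear 2)
  gear 5: meshes with gear 4 -> depth 4 -> negative (opposite of gear 4)
  gear 6: meshes with gear 3 -> depth 4 -> negative (opposite of gear 3)
  gear 7: meshes with gear 4 -> depth 4 -> negative (opposite of gear 4)
Queried indices 0, 3, 4, 5, 6, 7 -> negative, positive, positive, negative, negative, negative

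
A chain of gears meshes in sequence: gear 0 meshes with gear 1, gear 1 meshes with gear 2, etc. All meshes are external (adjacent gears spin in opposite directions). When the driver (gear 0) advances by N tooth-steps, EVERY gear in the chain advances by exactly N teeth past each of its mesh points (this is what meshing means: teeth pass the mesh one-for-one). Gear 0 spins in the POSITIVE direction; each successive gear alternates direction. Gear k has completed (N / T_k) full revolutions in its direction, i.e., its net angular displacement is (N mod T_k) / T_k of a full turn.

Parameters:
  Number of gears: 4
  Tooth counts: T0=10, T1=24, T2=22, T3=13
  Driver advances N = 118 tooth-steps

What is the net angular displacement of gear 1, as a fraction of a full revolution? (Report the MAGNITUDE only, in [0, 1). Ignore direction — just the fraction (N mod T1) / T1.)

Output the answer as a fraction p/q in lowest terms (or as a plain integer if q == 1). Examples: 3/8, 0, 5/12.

Chain of 4 gears, tooth counts: [10, 24, 22, 13]
  gear 0: T0=10, direction=positive, advance = 118 mod 10 = 8 teeth = 8/10 turn
  gear 1: T1=24, direction=negative, advance = 118 mod 24 = 22 teeth = 22/24 turn
  gear 2: T2=22, direction=positive, advance = 118 mod 22 = 8 teeth = 8/22 turn
  gear 3: T3=13, direction=negative, advance = 118 mod 13 = 1 teeth = 1/13 turn
Gear 1: 118 mod 24 = 22
Fraction = 22 / 24 = 11/12 (gcd(22,24)=2) = 11/12

Answer: 11/12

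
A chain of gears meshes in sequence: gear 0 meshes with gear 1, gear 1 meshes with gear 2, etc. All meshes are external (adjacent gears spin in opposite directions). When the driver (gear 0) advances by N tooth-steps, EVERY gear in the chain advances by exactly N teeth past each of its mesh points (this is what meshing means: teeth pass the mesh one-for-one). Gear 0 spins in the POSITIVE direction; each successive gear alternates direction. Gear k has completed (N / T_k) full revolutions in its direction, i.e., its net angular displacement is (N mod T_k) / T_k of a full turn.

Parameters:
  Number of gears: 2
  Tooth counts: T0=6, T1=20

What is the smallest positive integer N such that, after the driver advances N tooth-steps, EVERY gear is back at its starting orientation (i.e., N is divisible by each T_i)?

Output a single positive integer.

Answer: 60

Derivation:
Gear k returns to start when N is a multiple of T_k.
All gears at start simultaneously when N is a common multiple of [6, 20]; the smallest such N is lcm(6, 20).
Start: lcm = T0 = 6
Fold in T1=20: gcd(6, 20) = 2; lcm(6, 20) = 6 * 20 / 2 = 120 / 2 = 60
Full cycle length = 60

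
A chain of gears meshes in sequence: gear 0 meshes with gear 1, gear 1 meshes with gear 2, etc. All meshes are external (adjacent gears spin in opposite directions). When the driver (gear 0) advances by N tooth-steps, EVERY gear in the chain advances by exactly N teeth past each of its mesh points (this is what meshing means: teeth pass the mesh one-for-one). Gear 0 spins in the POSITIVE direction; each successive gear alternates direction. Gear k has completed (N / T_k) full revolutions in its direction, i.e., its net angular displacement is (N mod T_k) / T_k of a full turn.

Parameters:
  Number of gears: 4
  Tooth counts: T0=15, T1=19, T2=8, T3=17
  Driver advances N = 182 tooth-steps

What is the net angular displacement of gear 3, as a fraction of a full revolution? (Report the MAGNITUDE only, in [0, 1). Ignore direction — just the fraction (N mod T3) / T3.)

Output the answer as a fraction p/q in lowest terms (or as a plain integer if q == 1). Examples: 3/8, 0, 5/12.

Answer: 12/17

Derivation:
Chain of 4 gears, tooth counts: [15, 19, 8, 17]
  gear 0: T0=15, direction=positive, advance = 182 mod 15 = 2 teeth = 2/15 turn
  gear 1: T1=19, direction=negative, advance = 182 mod 19 = 11 teeth = 11/19 turn
  gear 2: T2=8, direction=positive, advance = 182 mod 8 = 6 teeth = 6/8 turn
  gear 3: T3=17, direction=negative, advance = 182 mod 17 = 12 teeth = 12/17 turn
Gear 3: 182 mod 17 = 12
Fraction = 12 / 17 = 12/17 (gcd(12,17)=1) = 12/17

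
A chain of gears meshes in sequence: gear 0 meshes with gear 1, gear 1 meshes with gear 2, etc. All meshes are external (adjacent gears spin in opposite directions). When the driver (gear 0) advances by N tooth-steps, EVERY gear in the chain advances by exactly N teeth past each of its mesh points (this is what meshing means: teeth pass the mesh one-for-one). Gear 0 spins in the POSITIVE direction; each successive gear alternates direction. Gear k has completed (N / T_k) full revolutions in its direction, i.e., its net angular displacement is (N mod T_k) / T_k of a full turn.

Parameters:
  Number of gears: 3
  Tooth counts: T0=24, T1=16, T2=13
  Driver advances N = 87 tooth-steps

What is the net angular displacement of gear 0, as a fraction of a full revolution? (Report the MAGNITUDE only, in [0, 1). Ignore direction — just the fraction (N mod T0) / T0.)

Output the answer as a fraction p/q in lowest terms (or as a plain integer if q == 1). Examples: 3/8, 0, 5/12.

Chain of 3 gears, tooth counts: [24, 16, 13]
  gear 0: T0=24, direction=positive, advance = 87 mod 24 = 15 teeth = 15/24 turn
  gear 1: T1=16, direction=negative, advance = 87 mod 16 = 7 teeth = 7/16 turn
  gear 2: T2=13, direction=positive, advance = 87 mod 13 = 9 teeth = 9/13 turn
Gear 0: 87 mod 24 = 15
Fraction = 15 / 24 = 5/8 (gcd(15,24)=3) = 5/8

Answer: 5/8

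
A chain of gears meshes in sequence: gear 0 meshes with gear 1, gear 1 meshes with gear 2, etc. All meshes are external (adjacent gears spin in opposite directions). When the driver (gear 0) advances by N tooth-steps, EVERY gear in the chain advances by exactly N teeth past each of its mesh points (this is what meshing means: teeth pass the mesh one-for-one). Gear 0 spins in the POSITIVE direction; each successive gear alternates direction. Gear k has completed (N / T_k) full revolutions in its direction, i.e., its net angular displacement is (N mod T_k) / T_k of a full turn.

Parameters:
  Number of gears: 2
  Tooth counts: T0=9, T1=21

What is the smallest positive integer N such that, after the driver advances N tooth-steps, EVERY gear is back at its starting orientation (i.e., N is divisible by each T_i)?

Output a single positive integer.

Answer: 63

Derivation:
Gear k returns to start when N is a multiple of T_k.
All gears at start simultaneously when N is a common multiple of [9, 21]; the smallest such N is lcm(9, 21).
Start: lcm = T0 = 9
Fold in T1=21: gcd(9, 21) = 3; lcm(9, 21) = 9 * 21 / 3 = 189 / 3 = 63
Full cycle length = 63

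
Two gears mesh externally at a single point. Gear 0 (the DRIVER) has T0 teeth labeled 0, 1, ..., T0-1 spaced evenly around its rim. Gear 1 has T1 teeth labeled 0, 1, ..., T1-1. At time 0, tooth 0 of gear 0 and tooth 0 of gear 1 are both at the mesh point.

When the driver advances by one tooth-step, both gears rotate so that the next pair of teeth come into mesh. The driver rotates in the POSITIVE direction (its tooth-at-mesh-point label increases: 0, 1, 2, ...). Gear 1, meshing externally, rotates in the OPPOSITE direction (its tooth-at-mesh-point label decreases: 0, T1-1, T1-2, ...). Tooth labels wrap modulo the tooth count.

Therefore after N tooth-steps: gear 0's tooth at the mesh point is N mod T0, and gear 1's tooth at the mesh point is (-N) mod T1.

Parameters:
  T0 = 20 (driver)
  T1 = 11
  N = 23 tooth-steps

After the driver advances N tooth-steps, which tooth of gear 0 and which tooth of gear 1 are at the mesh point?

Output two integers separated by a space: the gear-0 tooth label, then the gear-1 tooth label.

Answer: 3 10

Derivation:
Gear 0 (driver, T0=20): tooth at mesh = N mod T0
  23 = 1 * 20 + 3, so 23 mod 20 = 3
  gear 0 tooth = 3
Gear 1 (driven, T1=11): tooth at mesh = (-N) mod T1
  23 = 2 * 11 + 1, so 23 mod 11 = 1
  (-23) mod 11 = (-1) mod 11 = 11 - 1 = 10
Mesh after 23 steps: gear-0 tooth 3 meets gear-1 tooth 10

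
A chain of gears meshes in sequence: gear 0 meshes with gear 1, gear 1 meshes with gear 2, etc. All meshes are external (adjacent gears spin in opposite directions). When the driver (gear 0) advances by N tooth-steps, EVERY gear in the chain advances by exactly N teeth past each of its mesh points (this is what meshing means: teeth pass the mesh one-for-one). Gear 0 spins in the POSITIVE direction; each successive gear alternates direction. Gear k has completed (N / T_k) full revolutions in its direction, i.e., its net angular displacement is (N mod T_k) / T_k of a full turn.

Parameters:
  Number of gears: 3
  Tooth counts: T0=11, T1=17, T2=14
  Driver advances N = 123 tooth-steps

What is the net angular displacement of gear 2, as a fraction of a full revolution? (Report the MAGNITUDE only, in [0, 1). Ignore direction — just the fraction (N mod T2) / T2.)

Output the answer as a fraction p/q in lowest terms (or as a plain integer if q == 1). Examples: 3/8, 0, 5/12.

Chain of 3 gears, tooth counts: [11, 17, 14]
  gear 0: T0=11, direction=positive, advance = 123 mod 11 = 2 teeth = 2/11 turn
  gear 1: T1=17, direction=negative, advance = 123 mod 17 = 4 teeth = 4/17 turn
  gear 2: T2=14, direction=positive, advance = 123 mod 14 = 11 teeth = 11/14 turn
Gear 2: 123 mod 14 = 11
Fraction = 11 / 14 = 11/14 (gcd(11,14)=1) = 11/14

Answer: 11/14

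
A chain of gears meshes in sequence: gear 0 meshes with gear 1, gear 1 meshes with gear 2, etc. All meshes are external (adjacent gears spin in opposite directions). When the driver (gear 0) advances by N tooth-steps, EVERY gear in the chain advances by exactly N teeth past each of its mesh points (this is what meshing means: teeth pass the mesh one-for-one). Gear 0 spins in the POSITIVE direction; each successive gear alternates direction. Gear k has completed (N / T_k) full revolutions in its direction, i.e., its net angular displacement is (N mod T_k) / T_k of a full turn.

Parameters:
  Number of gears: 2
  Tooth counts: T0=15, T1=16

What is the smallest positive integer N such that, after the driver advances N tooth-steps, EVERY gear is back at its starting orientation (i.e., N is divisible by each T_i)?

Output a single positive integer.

Answer: 240

Derivation:
Gear k returns to start when N is a multiple of T_k.
All gears at start simultaneously when N is a common multiple of [15, 16]; the smallest such N is lcm(15, 16).
Start: lcm = T0 = 15
Fold in T1=16: gcd(15, 16) = 1; lcm(15, 16) = 15 * 16 / 1 = 240 / 1 = 240
Full cycle length = 240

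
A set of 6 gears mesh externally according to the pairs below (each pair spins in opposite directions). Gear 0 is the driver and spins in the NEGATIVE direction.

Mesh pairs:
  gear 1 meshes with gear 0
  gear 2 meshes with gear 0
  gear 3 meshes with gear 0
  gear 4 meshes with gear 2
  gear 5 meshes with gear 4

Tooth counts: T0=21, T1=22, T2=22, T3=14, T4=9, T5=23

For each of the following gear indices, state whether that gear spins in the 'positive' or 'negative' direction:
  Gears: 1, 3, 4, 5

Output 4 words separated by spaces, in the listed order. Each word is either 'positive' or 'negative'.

Answer: positive positive negative positive

Derivation:
Gear 0 (driver): negative (depth 0)
  gear 1: meshes with gear 0 -> depth 1 -> positive (opposite of gear 0)
  gear 2: meshes with gear 0 -> depth 1 -> positive (opposite of gear 0)
  gear 3: meshes with gear 0 -> depth 1 -> positive (opposite of gear 0)
  gear 4: meshes with gear 2 -> depth 2 -> negative (opposite of gear 2)
  gear 5: meshes with gear 4 -> depth 3 -> positive (opposite of gear 4)
Queried indices 1, 3, 4, 5 -> positive, positive, negative, positive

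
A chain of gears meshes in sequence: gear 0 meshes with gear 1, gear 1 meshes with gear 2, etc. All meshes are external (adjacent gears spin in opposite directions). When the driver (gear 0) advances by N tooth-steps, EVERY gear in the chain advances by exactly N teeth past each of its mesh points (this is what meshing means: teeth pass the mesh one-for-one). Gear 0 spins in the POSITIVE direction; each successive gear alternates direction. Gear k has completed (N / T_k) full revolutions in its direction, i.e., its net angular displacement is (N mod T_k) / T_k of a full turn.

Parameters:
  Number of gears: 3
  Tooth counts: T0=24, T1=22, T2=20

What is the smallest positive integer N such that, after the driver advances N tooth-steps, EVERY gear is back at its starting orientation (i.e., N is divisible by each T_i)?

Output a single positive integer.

Answer: 1320

Derivation:
Gear k returns to start when N is a multiple of T_k.
All gears at start simultaneously when N is a common multiple of [24, 22, 20]; the smallest such N is lcm(24, 22, 20).
Start: lcm = T0 = 24
Fold in T1=22: gcd(24, 22) = 2; lcm(24, 22) = 24 * 22 / 2 = 528 / 2 = 264
Fold in T2=20: gcd(264, 20) = 4; lcm(264, 20) = 264 * 20 / 4 = 5280 / 4 = 1320
Full cycle length = 1320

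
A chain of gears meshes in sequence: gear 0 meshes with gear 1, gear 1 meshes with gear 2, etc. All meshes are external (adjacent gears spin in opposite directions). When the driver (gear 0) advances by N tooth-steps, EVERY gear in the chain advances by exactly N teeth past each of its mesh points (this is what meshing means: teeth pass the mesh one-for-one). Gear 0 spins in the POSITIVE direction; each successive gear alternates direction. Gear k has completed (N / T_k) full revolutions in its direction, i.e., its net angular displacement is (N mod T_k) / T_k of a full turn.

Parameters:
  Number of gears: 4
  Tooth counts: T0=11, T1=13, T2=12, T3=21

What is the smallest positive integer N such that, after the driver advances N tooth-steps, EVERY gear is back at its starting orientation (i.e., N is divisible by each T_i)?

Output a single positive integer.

Answer: 12012

Derivation:
Gear k returns to start when N is a multiple of T_k.
All gears at start simultaneously when N is a common multiple of [11, 13, 12, 21]; the smallest such N is lcm(11, 13, 12, 21).
Start: lcm = T0 = 11
Fold in T1=13: gcd(11, 13) = 1; lcm(11, 13) = 11 * 13 / 1 = 143 / 1 = 143
Fold in T2=12: gcd(143, 12) = 1; lcm(143, 12) = 143 * 12 / 1 = 1716 / 1 = 1716
Fold in T3=21: gcd(1716, 21) = 3; lcm(1716, 21) = 1716 * 21 / 3 = 36036 / 3 = 12012
Full cycle length = 12012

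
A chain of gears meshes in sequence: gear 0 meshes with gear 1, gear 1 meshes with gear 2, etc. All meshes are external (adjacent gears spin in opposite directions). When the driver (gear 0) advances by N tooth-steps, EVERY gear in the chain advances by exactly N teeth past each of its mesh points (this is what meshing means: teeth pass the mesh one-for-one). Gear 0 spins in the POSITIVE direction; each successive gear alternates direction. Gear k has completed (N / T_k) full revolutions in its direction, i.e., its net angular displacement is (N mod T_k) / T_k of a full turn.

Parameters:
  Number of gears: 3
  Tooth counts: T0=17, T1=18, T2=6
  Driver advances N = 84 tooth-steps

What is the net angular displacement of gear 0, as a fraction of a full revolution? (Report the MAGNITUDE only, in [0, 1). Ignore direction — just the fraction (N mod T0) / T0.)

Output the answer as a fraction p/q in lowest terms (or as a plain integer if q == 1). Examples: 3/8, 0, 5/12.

Chain of 3 gears, tooth counts: [17, 18, 6]
  gear 0: T0=17, direction=positive, advance = 84 mod 17 = 16 teeth = 16/17 turn
  gear 1: T1=18, direction=negative, advance = 84 mod 18 = 12 teeth = 12/18 turn
  gear 2: T2=6, direction=positive, advance = 84 mod 6 = 0 teeth = 0/6 turn
Gear 0: 84 mod 17 = 16
Fraction = 16 / 17 = 16/17 (gcd(16,17)=1) = 16/17

Answer: 16/17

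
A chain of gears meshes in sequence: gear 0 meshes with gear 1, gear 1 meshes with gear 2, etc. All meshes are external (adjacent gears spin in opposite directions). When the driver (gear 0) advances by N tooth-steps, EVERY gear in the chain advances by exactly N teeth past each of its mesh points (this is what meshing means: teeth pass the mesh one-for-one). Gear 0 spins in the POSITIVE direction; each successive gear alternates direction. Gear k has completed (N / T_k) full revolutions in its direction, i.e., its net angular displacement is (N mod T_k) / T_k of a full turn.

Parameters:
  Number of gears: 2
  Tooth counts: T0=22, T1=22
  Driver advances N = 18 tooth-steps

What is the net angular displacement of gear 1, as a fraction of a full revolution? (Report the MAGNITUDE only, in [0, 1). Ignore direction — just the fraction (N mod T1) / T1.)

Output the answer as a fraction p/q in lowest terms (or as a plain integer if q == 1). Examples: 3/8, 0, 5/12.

Answer: 9/11

Derivation:
Chain of 2 gears, tooth counts: [22, 22]
  gear 0: T0=22, direction=positive, advance = 18 mod 22 = 18 teeth = 18/22 turn
  gear 1: T1=22, direction=negative, advance = 18 mod 22 = 18 teeth = 18/22 turn
Gear 1: 18 mod 22 = 18
Fraction = 18 / 22 = 9/11 (gcd(18,22)=2) = 9/11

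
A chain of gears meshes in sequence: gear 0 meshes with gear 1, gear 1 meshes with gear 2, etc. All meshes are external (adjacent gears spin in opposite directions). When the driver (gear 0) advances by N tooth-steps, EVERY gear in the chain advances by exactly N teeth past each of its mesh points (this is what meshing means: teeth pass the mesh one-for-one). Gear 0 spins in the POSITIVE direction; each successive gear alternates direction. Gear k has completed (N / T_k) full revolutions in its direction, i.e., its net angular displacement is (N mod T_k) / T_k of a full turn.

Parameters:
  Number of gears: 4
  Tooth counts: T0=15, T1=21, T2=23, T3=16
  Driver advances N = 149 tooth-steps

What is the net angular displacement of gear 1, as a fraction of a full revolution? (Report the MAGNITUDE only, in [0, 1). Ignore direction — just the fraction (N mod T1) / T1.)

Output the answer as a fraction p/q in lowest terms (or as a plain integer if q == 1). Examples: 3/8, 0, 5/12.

Chain of 4 gears, tooth counts: [15, 21, 23, 16]
  gear 0: T0=15, direction=positive, advance = 149 mod 15 = 14 teeth = 14/15 turn
  gear 1: T1=21, direction=negative, advance = 149 mod 21 = 2 teeth = 2/21 turn
  gear 2: T2=23, direction=positive, advance = 149 mod 23 = 11 teeth = 11/23 turn
  gear 3: T3=16, direction=negative, advance = 149 mod 16 = 5 teeth = 5/16 turn
Gear 1: 149 mod 21 = 2
Fraction = 2 / 21 = 2/21 (gcd(2,21)=1) = 2/21

Answer: 2/21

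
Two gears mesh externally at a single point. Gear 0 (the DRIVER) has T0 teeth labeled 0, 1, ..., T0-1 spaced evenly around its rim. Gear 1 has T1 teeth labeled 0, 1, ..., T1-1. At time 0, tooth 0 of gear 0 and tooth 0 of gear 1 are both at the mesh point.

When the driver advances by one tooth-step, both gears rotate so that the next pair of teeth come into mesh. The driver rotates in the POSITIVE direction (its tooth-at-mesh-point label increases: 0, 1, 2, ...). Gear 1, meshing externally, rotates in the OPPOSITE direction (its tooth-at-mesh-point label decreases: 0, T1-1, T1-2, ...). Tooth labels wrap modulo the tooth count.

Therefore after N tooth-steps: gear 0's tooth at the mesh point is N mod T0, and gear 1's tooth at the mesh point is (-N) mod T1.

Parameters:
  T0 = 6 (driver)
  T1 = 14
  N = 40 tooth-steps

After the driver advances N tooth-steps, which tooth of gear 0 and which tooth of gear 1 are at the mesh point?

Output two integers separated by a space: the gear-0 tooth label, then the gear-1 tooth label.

Answer: 4 2

Derivation:
Gear 0 (driver, T0=6): tooth at mesh = N mod T0
  40 = 6 * 6 + 4, so 40 mod 6 = 4
  gear 0 tooth = 4
Gear 1 (driven, T1=14): tooth at mesh = (-N) mod T1
  40 = 2 * 14 + 12, so 40 mod 14 = 12
  (-40) mod 14 = (-12) mod 14 = 14 - 12 = 2
Mesh after 40 steps: gear-0 tooth 4 meets gear-1 tooth 2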